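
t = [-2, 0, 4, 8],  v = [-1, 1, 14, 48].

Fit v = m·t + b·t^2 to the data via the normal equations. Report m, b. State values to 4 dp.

m = 1.3728, b = 0.5751

Sums needed: Σt·t = 84, Σt·t^2 = 568, Σt^2·t^2 = 4368.
Right-hand side: Σt·v = 442, Σt^2·v = 3292.
Determinant 84·4368 − 568² = 44288.
m = (442·4368 − 568·3292)/44288 = 475/346; b = (84·3292 − 568·442)/44288 = 199/346.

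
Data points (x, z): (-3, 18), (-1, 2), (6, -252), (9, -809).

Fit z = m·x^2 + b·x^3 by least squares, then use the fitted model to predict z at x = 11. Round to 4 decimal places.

ẑ = -1450.2567

The normal system AᵀA·[m, b]ᵀ = Aᵀz is [[7939, 66581]; [66581, 578827]]·[m, b]ᵀ = [-74437, -644681]ᵀ.
Determinant 7939·578827 − 66581² = 162277992.
m = ((-74437)·578827 − 66581·(-644681))/162277992 = -1003949/1001716; b = (7939·(-644681) − 66581·(-74437))/162277992 = -1000201/1001716.
At x = 11: ẑ = (-1003949/1001716)·(121) + (-1000201/1001716)·(1331) = -363186340/250429.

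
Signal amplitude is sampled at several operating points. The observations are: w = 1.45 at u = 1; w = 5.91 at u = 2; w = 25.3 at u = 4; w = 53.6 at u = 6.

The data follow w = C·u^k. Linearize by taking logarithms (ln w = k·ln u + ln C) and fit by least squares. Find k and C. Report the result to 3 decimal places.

k = 2.028, C = 1.458

Linearized form: ln w = k·ln u + ln C. From the 4 transformed points,
Σln u = 3.8712, Σ(ln u)² = 5.6127, Σln w = 9.3606, Σln u·ln w = 12.8443.
Equations: 5.6127·k + 3.8712·ln C = 12.8443;  3.8712·k + 4·ln C = 9.3606.
Solving (det = 7.4645): k = 2.02835, ln C = 0.37710, so C = exp(0.37710) = 1.45805.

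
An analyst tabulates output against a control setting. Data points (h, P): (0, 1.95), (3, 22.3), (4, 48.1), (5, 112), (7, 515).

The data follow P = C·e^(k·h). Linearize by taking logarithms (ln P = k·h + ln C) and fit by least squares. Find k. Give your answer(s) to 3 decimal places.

Linearized form: ln P = k·h + ln C. From the 5 transformed points,
Over the data: Σh = 19.0000, Σ(h)² = 99.0000, Σln P = 18.6084, Σh·ln P = 92.1086.
Normal system: [[99.0000, 19.0000]; [19.0000, 5]]·[k, ln C]ᵀ = [92.1086, 18.6084]ᵀ.
Solving (det = 134.0000): k = 0.79839, ln C = 0.68780.

k = 0.798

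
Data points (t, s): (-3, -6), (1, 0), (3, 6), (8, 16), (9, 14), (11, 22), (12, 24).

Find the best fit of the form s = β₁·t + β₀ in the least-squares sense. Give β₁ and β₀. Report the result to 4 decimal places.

β₁ = 1.9849, β₀ = -0.7685

From the data, Σt·t = 429, Σt = 41, Σ1 = 7.
And Σt·s = 820, Σs = 76.
Eliminating β₀: 7·(row 1) − 41·(row 2) gives 1322·β₁ = 7·820 − 41·76 = 2624, so β₁ = 1312/661.
Then β₀ = (76 − 41·(1312/661))/7 = -508/661.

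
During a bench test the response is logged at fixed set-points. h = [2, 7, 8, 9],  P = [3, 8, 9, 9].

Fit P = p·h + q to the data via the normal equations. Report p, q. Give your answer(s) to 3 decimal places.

p = 0.914, q = 1.310

The normal equations are: 198·p + 26·q = 215;  26·p + 4·q = 29.
(Σh·h = 198, Σh = 26, Σ1 = 4, Σh·P = 215, ΣP = 29.)
Determinant 198·4 − 26² = 116.
p = (215·4 − 26·29)/116 = 53/58; q = (198·29 − 26·215)/116 = 38/29.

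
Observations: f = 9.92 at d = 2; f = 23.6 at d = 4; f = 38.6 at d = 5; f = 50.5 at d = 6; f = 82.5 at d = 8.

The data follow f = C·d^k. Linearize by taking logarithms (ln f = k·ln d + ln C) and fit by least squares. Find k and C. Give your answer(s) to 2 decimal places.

Linearized form: ln f = k·ln d + ln C. From the 5 transformed points,
Σln d = 7.5601, Σ(ln d)² = 12.5270, Σln f = 17.4438, Σln d·ln f = 28.0560.
Equations: 12.5270·k + 7.5601·ln C = 28.0560;  7.5601·k + 5·ln C = 17.4438.
Slope k = (n·Σln d·ln f − Σln d·Σln f)/(n·Σ(ln d)² − (Σln d)²) = (5·28.0560 − 7.5601·17.4438)/5.4804 = 1.53330; ln C = (Σln f − k·Σln d)/n = 1.17038, so C = exp(1.17038) = 3.22323.

k = 1.53, C = 3.22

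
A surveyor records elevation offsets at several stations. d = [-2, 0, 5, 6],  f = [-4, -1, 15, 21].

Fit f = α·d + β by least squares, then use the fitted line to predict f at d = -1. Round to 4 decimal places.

AᵀA·[α, β]ᵀ = Aᵀf reads: 65·α + 9·β = 209;  9·α + 4·β = 31.
det = 65·4 − 9² = 179.
α = (209·4 − 9·31)/179 = 557/179; β = (65·31 − 9·209)/179 = 134/179.
At d = -1: f̂ = (557/179)·(-1) + (134/179)·(1) = -423/179.

f̂ = -2.3631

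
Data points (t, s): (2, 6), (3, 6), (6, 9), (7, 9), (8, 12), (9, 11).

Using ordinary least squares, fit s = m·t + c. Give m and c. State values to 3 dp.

Forming AᵀA = [[243, 35]; [35, 6]] and Aᵀs = [342, 53]ᵀ gives AᵀA·[m, c]ᵀ = Aᵀs.
Δ = 243·6 − 35² = 233.
m = (342·6 − 35·53)/233 = 197/233; c = (243·53 − 35·342)/233 = 909/233.

m = 0.845, c = 3.901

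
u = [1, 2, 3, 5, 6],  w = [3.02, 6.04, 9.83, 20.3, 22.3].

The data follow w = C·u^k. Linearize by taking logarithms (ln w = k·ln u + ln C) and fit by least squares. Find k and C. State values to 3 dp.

With ln wᵢ as the transformed response and ln uᵢ as the regressor:
XᵀX = [[7.4881, 5.1930]; [5.1930, 5]], rhs = [14.1654, 11.3043]ᵀ  (here Σln u = 5.1930, Σ(ln u)² = 7.4881, Σln w = 11.3043, Σln u·ln w = 14.1654).
Solving (det = 10.4737): k = 1.15761, ln C = 1.05857, so C = exp(1.05857) = 2.88226.

k = 1.158, C = 2.882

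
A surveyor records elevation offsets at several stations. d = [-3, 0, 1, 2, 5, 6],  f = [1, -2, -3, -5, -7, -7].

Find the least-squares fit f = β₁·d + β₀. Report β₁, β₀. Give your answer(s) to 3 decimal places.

Setting ∂/∂β₁ … = 0 gives: 75·β₁ + 11·β₀ = -93;  11·β₁ + 6·β₀ = -23.
(Σd·d = 75, Σd = 11, Σ1 = 6, Σd·f = -93, Σf = -23.)
Eliminating β₀: 6·(row 1) − 11·(row 2) gives 329·β₁ = 6·(-93) − 11·(-23) = -305, so β₁ = -305/329.
Then β₀ = ((-23) − 11·(-305/329))/6 = -702/329.

β₁ = -0.927, β₀ = -2.134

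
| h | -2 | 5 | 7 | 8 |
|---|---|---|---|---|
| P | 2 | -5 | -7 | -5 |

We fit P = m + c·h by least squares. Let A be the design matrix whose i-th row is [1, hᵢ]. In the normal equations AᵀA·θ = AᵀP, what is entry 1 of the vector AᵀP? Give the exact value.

Entry 1 ↔ basis 1, so (AᵀP)_{1} = Σᵢ Pᵢ = (1)·(2) + (1)·(-5) + (1)·(-7) + (1)·(-5) = -15.

-15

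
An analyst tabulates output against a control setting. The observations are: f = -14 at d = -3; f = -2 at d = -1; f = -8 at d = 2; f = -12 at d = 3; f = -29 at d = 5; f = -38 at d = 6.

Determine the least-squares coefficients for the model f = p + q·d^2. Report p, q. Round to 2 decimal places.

Forming AᵀA = [[6, 84]; [84, 2100]] and Aᵀf = [-103, -2361]ᵀ gives AᵀA·[p, q]ᵀ = Aᵀf.
Eliminating q: 2100·(row 1) − 84·(row 2) gives 5544·p = 2100·(-103) − 84·(-2361) = -17976, so p = -107/33.
Then q = ((-2361) − 84·(-107/33))/2100 = -919/924.

p = -3.24, q = -0.99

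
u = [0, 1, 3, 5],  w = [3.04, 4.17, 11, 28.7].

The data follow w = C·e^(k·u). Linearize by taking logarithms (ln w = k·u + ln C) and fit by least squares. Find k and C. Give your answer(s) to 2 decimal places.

k = 0.46, C = 2.84

With ln wᵢ as the transformed response and uᵢ as the regressor:
XᵀX = [[35.0000, 9.0000]; [9.0000, 4]], rhs = [25.4061, 8.2946]ᵀ  (here Σu = 9.0000, Σ(u)² = 35.0000, Σln w = 8.2946, Σu·ln w = 25.4061).
Slope k = (n·Σu·ln w − Σu·Σln w)/(n·Σ(u)² − (Σu)²) = (4·25.4061 − 9.0000·8.2946)/59.0000 = 0.45717; ln C = (Σln w − k·Σu)/n = 1.04500, so C = exp(1.04500) = 2.84340.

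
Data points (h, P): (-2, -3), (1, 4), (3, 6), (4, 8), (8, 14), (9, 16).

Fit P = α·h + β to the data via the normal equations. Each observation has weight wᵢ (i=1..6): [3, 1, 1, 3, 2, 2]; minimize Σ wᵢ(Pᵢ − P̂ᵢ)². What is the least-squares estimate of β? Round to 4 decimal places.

β = 0.8758

Entries of XᵀWX: Σwᵢ·h·h = 360, Σwᵢ·h = 44, Σwᵢ·1 = 12.
And Σwᵢ·h·P = 648, Σwᵢ·P = 85.
XᵀWX·[α, β]ᵀ = XᵀWP becomes [[360, 44]; [44, 12]]·[α, β]ᵀ = [648, 85]ᵀ.
det = 360·12 − 44² = 2384.
α = (648·12 − 44·85)/2384 = 1009/596; β = (360·85 − 44·648)/2384 = 261/298.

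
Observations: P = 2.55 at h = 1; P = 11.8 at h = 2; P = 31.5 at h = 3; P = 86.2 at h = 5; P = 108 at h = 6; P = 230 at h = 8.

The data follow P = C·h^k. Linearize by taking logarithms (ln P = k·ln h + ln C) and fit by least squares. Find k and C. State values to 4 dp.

k = 2.1335, C = 2.6802

Let Y = ln P. Fitting Y = k·ln h + ln C by least squares:
Sums: Σln h = 7.2724, Σ(ln h)² = 11.8122, Σln P = 21.4311, Σln h·ln P = 32.3711.
Normal system: [[11.8122, 7.2724]; [7.2724, 6]]·[k, ln C]ᵀ = [32.3711, 21.4311]ᵀ.
Solving (det = 17.9853): k = 2.13350, ln C = 0.98591, so C = exp(0.98591) = 2.68024.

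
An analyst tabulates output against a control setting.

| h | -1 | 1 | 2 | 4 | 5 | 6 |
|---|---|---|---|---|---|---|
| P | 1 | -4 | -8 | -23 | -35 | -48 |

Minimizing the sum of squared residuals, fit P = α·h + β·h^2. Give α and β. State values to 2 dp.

Normal-equation sums: Σh·h = 83, Σh·h^2 = 413, Σh^2·h^2 = 2195.
Right-hand side: Σh·P = -576, Σh^2·P = -3006.
Normal equations: [[83, 413]; [413, 2195]]·[α, β]ᵀ = [-576, -3006]ᵀ.
Eliminating β: 2195·(row 1) − 413·(row 2) gives 11616·α = 2195·(-576) − 413·(-3006) = -22842, so α = -3807/1936.
Then β = ((-3006) − 413·(-3807/1936))/2195 = -1935/1936.

α = -1.97, β = -1.00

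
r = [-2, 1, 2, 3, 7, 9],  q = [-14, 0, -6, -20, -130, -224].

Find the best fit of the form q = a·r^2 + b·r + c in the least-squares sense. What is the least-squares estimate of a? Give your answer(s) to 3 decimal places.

a = -2.997

The normal system AᵀA·[a, b, c]ᵀ = Aᵀq is [[9076, 1100, 148]; [1100, 148, 20]; [148, 20, 6]]·[a, b, c]ᵀ = [-24774, -2970, -394]ᵀ.
Inverting the 3×3 Gram matrix, [a, b, c]ᵀ = [-3429/1144, 175/88, 469/286]ᵀ.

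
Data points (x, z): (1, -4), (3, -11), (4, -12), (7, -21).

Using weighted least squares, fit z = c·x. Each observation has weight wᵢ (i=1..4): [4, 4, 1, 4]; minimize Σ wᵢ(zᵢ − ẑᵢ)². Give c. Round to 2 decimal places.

The normal equations are: 252·c = -784.
c = (-784)/252 = -3.11111.

c = -3.11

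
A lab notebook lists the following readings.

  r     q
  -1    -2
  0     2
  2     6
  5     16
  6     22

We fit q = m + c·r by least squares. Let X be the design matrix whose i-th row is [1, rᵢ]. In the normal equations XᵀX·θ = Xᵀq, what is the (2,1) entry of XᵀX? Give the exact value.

Row 2 ↔ basis r, column 1 ↔ basis 1, so (XᵀX)_{2,1} = Σᵢ r = (-1)·(1) + (0)·(1) + (2)·(1) + (5)·(1) + (6)·(1) = 12.

12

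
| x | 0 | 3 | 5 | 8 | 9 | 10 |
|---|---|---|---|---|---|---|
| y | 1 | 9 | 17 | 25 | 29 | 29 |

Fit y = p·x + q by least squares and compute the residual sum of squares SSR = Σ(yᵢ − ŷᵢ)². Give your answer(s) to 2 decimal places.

Normal-equation sums: Σx·x = 279, Σx = 35, Σ1 = 6.
Moment sums: Σx·y = 863, Σy = 110.
Eliminating q: 6·(row 1) − 35·(row 2) gives 449·p = 6·863 − 35·110 = 1328, so p = 1328/449.
Then q = (110 − 35·(1328/449))/6 = 485/449.
Residuals: -36/449, -428/449, 508/449, 116/449, 584/449, -744/449; SSR = 3008/449.

SSR = 6.70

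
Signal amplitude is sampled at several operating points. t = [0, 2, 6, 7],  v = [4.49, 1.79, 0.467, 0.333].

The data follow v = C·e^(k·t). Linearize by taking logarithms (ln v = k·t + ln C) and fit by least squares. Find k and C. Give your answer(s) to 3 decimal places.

k = -0.365, C = 4.148

With ln vᵢ as the transformed response and tᵢ as the regressor:
AᵀA = [[89.0000, 15.0000]; [15.0000, 4]], rhs = [-11.1014, 0.2230]ᵀ  (here Σt = 15.0000, Σ(t)² = 89.0000, Σln v = 0.2230, Σt·ln v = -11.1014).
Δ = 89.0000·4 − (15.0000)² = 131.0000; k = (-11.1014·4 − 15.0000·0.2230)/131.0000 = -0.36451, ln C = (89.0000·0.2230 − 15.0000·-11.1014)/131.0000 = 1.42268, so C = exp(1.42268) = 4.14822.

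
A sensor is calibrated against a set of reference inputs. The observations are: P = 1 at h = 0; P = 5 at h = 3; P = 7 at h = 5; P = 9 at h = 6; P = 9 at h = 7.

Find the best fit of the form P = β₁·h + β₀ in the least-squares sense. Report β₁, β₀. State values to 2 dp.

β₁ = 1.19, β₀ = 1.18

With design matrix A, AᵀA = [[119, 21]; [21, 5]] and AᵀP = [167, 31]ᵀ.
Eliminating β₀: 5·(row 1) − 21·(row 2) gives 154·β₁ = 5·167 − 21·31 = 184, so β₁ = 92/77.
Then β₀ = (31 − 21·(92/77))/5 = 13/11.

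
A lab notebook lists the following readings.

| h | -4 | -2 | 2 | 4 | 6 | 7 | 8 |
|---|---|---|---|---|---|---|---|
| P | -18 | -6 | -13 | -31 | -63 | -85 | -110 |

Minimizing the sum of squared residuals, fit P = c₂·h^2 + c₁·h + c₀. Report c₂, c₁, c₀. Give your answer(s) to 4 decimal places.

c₂ = -1.4507, c₁ = -1.6653, c₀ = -2.4056

Entries of MᵀM: Σh^2·h^2 = 8337, Σh^2·h = 1071, Σh^2 = 189, Σh·h = 189, Σh = 21, Σ1 = 7.
And Σh^2·P = -14333, Σh·P = -1919, ΣP = -326.
Solving the 3×3 system (Gaussian elimination) gives c₂ = -589/406, c₁ = -6085/3654, c₀ = -1465/609.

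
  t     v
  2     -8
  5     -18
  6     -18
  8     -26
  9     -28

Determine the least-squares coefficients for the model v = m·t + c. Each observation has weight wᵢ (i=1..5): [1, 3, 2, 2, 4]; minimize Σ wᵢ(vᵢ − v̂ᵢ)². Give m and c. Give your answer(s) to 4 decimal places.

m = -2.8000, c = -2.9333

MᵀWM·[m, c]ᵀ = MᵀWv reads: 603·m + 81·c = -1926;  81·m + 12·c = -262.
Eliminating c: 12·(row 1) − 81·(row 2) gives 675·m = 12·(-1926) − 81·(-262) = -1890, so m = -14/5.
Then c = ((-262) − 81·(-14/5))/12 = -44/15.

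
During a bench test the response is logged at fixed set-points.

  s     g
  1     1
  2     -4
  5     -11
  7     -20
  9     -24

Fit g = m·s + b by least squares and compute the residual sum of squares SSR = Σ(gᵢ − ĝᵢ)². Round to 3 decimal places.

Setting ∂/∂m … = 0 gives: 160·m + 24·b = -418;  24·m + 5·b = -58.
det = 160·5 − 24² = 224.
m = ((-418)·5 − 24·(-58))/224 = -349/112; b = (160·(-58) − 24·(-418))/224 = 47/14.
Residuals: 85/112, -9/8, 137/112, -173/112, 11/16; SSR = 347/56.

SSR = 6.196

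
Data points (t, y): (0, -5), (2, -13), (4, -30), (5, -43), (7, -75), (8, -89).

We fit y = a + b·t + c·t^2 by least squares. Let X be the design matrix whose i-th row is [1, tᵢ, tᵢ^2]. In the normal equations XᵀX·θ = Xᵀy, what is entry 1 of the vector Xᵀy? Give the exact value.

-255

Entry 1 ↔ basis 1, so (Xᵀy)_{1} = Σᵢ yᵢ = (1)·(-5) + (1)·(-13) + (1)·(-30) + (1)·(-43) + (1)·(-75) + (1)·(-89) = -255.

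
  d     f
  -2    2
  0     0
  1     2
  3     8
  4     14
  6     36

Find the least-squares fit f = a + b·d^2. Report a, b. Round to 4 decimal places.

a = -0.6190, b = 0.9957

XᵀX·[a, b]ᵀ = Xᵀf reads: 6·a + 66·b = 62;  66·a + 1650·b = 1602.
Δ = 6·1650 − 66² = 5544.
a = (62·1650 − 66·1602)/5544 = -13/21; b = (6·1602 − 66·62)/5544 = 230/231.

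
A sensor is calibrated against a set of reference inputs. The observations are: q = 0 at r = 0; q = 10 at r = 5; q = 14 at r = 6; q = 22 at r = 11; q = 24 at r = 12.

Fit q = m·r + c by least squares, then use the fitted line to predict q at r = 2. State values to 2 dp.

Entries of MᵀM: Σr·r = 326, Σr = 34, Σ1 = 5.
Moment sums: Σr·q = 664, Σq = 70.
So MᵀM·[m, c]ᵀ = Mᵀq: [[326, 34]; [34, 5]]·[m, c]ᵀ = [664, 70]ᵀ.
det = 326·5 − 34² = 474.
m = (664·5 − 34·70)/474 = 470/237; c = (326·70 − 34·664)/474 = 122/237.
At r = 2: q̂ = (470/237)·(2) + (122/237)·(1) = 354/79.

q̂ = 4.48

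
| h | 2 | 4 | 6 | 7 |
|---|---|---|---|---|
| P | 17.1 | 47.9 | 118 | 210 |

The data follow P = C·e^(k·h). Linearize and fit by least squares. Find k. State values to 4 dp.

k = 0.4939

Let Y = ln P. Fitting Y = k·h + ln C by least squares:
Sums: Σh = 19.0000, Σ(h)² = 105.0000, Σln P = 16.8260, Σh·ln P = 87.2085.
Normal system: [[105.0000, 19.0000]; [19.0000, 4]]·[k, ln C]ᵀ = [87.2085, 16.8260]ᵀ.
Slope k = (n·Σh·ln P − Σh·Σln P)/(n·Σ(h)² − (Σh)²) = (4·87.2085 − 19.0000·16.8260)/59.0000 = 0.49390; ln C = (Σln P − k·Σh)/n = 1.86046.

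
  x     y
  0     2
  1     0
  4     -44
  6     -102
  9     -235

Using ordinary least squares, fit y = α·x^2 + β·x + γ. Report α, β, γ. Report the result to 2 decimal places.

α = -2.98, β = 0.47, γ = 2.18

Normal-equation sums: Σx^2·x^2 = 8114, Σx^2·x = 1010, Σx^2 = 134, Σx·x = 134, Σx = 20, Σ1 = 5.
And Σx^2·y = -23411, Σx·y = -2903, Σy = -379.
Row-reducing yields α = -12139/4074, β = 956/2037, γ = 1478/679.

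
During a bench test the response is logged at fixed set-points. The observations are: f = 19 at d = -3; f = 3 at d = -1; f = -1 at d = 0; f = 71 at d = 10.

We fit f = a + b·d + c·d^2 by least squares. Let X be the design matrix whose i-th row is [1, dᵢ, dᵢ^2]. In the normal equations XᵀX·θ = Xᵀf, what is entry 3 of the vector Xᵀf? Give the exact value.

7274

Entry 3 ↔ basis d^2, so (Xᵀf)_{3} = Σᵢ (d^2)·fᵢ = (9)·(19) + (1)·(3) + (0)·(-1) + (100)·(71) = 7274.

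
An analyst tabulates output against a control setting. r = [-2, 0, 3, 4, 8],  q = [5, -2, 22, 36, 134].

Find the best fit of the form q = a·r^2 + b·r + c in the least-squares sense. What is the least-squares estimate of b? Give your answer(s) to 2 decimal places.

b = 1.43

From the data, Σr^2·r^2 = 4449, Σr^2·r = 595, Σr^2 = 93, Σr·r = 93, Σr = 13, Σ1 = 5.
Right-hand side: Σr^2·q = 9370, Σr·q = 1272, Σq = 195.
Solving the 3×3 system (Gaussian elimination) gives a = 174469/90566, b = 129401/90566, c = -24746/45283.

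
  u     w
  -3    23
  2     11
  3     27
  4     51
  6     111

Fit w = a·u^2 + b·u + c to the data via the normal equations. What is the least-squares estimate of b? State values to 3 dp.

With design matrix X, XᵀX = [[1730, 288, 74]; [288, 74, 12]; [74, 12, 5]] and Xᵀw = [5306, 904, 223]ᵀ.
Inverting the 3×3 Gram matrix, [a, b, c]ᵀ = [118/39, 10/13, -79/39]ᵀ.

b = 0.769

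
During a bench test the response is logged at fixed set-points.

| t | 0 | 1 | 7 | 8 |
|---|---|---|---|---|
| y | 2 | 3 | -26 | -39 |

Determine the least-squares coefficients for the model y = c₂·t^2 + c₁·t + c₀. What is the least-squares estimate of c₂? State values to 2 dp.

Forming AᵀA = [[6498, 856, 114]; [856, 114, 16]; [114, 16, 4]] and Aᵀy = [-3767, -491, -60]ᵀ gives AᵀA·[c₂, c₁, c₀]ᵀ = Aᵀy.
Inverting the 3×3 Gram matrix, [c₂, c₁, c₀]ᵀ = [-1, 149/50, 79/50]ᵀ.

c₂ = -1.00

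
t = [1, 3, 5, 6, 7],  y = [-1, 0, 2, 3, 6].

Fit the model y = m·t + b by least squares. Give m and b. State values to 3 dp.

m = 1.078, b = -2.741

Compute the Gram sums: Σt·t = 120, Σt = 22, Σ1 = 5.
For Mᵀy: Σt·y = 69, Σy = 10.
Normal equations: [[120, 22]; [22, 5]]·[m, b]ᵀ = [69, 10]ᵀ.
det = 120·5 − 22² = 116.
m = (69·5 − 22·10)/116 = 125/116; b = (120·10 − 22·69)/116 = -159/58.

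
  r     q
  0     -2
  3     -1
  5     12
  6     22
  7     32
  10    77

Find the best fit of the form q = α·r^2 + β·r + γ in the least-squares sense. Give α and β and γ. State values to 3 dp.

α = 1.017, β = -2.203, γ = -2.400

The normal equations are: 14403·α + 1711·β + 219·γ = 10351;  1711·α + 219·β + 31·γ = 1183;  219·α + 31·β + 6·γ = 140.
(Σr^2·r^2 = 14403, Σr^2·r = 1711, Σr^2 = 219, Σr·r = 219, Σr = 31, Σ1 = 6, Σr^2·q = 10351, Σr·q = 1183, Σq = 140.)
Inverting the 3×3 Gram matrix, [α, β, γ]ᵀ = [5723/5628, -4133/1876, -3377/1407]ᵀ.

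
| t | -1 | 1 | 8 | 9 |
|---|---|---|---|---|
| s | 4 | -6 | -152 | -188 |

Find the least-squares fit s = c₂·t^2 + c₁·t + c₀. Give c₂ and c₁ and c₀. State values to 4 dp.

c₂ = -1.7922, c₁ = -4.8172, c₀ = 0.8347

Entries of MᵀM: Σt^2·t^2 = 10659, Σt^2·t = 1241, Σt^2 = 147, Σt·t = 147, Σt = 17, Σ1 = 4.
And Σt^2·s = -24958, Σt·s = -2918, Σs = -342.
So MᵀM·[c₂, c₁, c₀]ᵀ = Mᵀs: [[10659, 1241, 147]; [1241, 147, 17]; [147, 17, 4]]·[c₂, c₁, c₀]ᵀ = [-24958, -2918, -342]ᵀ.
Inverting the 3×3 Gram matrix, [c₂, c₁, c₀]ᵀ = [-2147/1198, -5771/1198, 500/599]ᵀ.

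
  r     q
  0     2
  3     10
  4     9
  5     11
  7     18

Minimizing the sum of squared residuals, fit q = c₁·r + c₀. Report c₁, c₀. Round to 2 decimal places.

c₁ = 2.13, c₀ = 1.92

The normal system AᵀA·[c₁, c₀]ᵀ = Aᵀq is [[99, 19]; [19, 5]]·[c₁, c₀]ᵀ = [247, 50]ᵀ.
Eliminating c₀: 5·(row 1) − 19·(row 2) gives 134·c₁ = 5·247 − 19·50 = 285, so c₁ = 285/134.
Then c₀ = (50 − 19·(285/134))/5 = 257/134.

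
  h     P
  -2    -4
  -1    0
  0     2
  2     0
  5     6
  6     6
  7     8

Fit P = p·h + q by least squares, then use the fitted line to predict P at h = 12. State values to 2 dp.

P̂ = 13.20

Sums needed: Σh·h = 119, Σh = 17, Σ1 = 7.
For AᵀP: Σh·P = 130, ΣP = 18.
So AᵀA·[p, q]ᵀ = AᵀP: [[119, 17]; [17, 7]]·[p, q]ᵀ = [130, 18]ᵀ.
Determinant 119·7 − 17² = 544.
p = (130·7 − 17·18)/544 = 151/136; q = (119·18 − 17·130)/544 = -1/8.
At h = 12: P̂ = (151/136)·(12) + (-1/8)·(1) = 1795/136.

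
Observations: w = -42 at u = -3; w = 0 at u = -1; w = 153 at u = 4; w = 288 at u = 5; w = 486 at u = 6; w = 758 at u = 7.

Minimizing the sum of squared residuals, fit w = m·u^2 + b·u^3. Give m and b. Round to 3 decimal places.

Normal-equation sums: Σu^2·u^2 = 4660, Σu^2·u^3 = 28488, Σu^3·u^3 = 184756.
Right-hand side: Σu^2·w = 63908, Σu^3·w = 411896.
Normal equations: [[4660, 28488]; [28488, 184756]]·[m, b]ᵀ = [63908, 411896]ᵀ.
Eliminating b: 184756·(row 1) − 28488·(row 2) gives 49396816·m = 184756·63908 − 28488·411896 = 73293200, so m = 4580825/3087301.
Then b = (411896 − 28488·(4580825/3087301))/184756 = 6176516/3087301.

m = 1.484, b = 2.001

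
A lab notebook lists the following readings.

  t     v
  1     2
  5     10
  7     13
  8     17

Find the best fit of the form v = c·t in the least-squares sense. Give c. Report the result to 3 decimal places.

c = 2.007

From the data, Σt·t = 139.
Moment sums: Σt·v = 279.
XᵀX·[c]ᵀ = Xᵀv becomes [[139]]·[c]ᵀ = [279]ᵀ.
c = 279/139 = 2.00719.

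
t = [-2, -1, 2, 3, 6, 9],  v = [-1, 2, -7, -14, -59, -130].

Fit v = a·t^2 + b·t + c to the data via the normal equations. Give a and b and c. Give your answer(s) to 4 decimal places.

The normal equations are: 7971·a + 971·b + 135·c = -12810;  971·a + 135·b + 17·c = -1580;  135·a + 17·b + 6·c = -209.
Row-reducing yields a = -91996/61545, b = -2323/1865, c = 143293/61545.

a = -1.4948, b = -1.2456, c = 2.3283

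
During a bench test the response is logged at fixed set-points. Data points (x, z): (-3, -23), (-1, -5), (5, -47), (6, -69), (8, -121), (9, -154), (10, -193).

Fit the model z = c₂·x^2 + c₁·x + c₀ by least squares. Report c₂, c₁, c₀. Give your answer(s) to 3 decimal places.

c₂ = -1.999, c₁ = 0.997, c₀ = -2.051

Sums needed: Σx^2·x^2 = 22660, Σx^2·x = 2554, Σx^2 = 316, Σx·x = 316, Σx = 34, Σ1 = 7.
For Aᵀz: Σx^2·z = -43389, Σx·z = -4859, Σz = -612.
AᵀA·[c₂, c₁, c₀]ᵀ = Aᵀz becomes [[22660, 2554, 316]; [2554, 316, 34]; [316, 34, 7]]·[c₂, c₁, c₀]ᵀ = [-43389, -4859, -612]ᵀ.
Inverting the 3×3 Gram matrix, [c₂, c₁, c₀]ᵀ = [-531073/265734, 264827/265734, -38921/18981]ᵀ.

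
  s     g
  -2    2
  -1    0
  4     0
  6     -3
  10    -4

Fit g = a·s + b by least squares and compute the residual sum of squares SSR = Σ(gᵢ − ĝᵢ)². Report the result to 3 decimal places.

Entries of XᵀX: Σs·s = 157, Σs = 17, Σ1 = 5.
Moment sums: Σs·g = -62, Σg = -5.
XᵀX·[a, b]ᵀ = Xᵀg becomes [[157, 17]; [17, 5]]·[a, b]ᵀ = [-62, -5]ᵀ.
Δ = 157·5 − 17² = 496.
a = ((-62)·5 − 17·(-5))/496 = -225/496; b = (157·(-5) − 17·(-62))/496 = 269/496.
Residuals: 273/496, -247/248, 631/496, -407/496, -3/496; SSR = 1779/496.

SSR = 3.587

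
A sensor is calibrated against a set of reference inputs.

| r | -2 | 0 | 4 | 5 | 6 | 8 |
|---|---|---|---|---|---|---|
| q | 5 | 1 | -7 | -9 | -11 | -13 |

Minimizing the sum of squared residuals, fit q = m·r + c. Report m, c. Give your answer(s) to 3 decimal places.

m = -1.874, c = 0.893

Compute the Gram sums: Σr·r = 145, Σr = 21, Σ1 = 6.
For Xᵀq: Σr·q = -253, Σq = -34.
So XᵀX·[m, c]ᵀ = Xᵀq: [[145, 21]; [21, 6]]·[m, c]ᵀ = [-253, -34]ᵀ.
Eliminating c: 6·(row 1) − 21·(row 2) gives 429·m = 6·(-253) − 21·(-34) = -804, so m = -268/143.
Then c = ((-34) − 21·(-268/143))/6 = 383/429.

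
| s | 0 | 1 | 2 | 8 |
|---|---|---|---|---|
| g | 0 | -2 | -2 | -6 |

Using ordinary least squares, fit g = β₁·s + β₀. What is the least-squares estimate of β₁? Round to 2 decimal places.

From the data, Σs·s = 69, Σs = 11, Σ1 = 4.
Right-hand side: Σs·g = -54, Σg = -10.
AᵀA·[β₁, β₀]ᵀ = Aᵀg becomes [[69, 11]; [11, 4]]·[β₁, β₀]ᵀ = [-54, -10]ᵀ.
Eliminating β₀: 4·(row 1) − 11·(row 2) gives 155·β₁ = 4·(-54) − 11·(-10) = -106, so β₁ = -106/155.
Then β₀ = ((-10) − 11·(-106/155))/4 = -96/155.

β₁ = -0.68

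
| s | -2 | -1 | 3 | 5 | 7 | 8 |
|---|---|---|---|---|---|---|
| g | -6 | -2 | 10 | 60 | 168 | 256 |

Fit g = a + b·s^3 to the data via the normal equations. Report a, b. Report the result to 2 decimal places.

Compute the Gram sums: Σ1 = 6, Σs^3 = 998, Σs^3·s^3 = 396212.
For Aᵀg: Σg = 486, Σs^3·g = 196516.
Δ = 6·396212 − 998² = 1381268.
a = (486·396212 − 998·196516)/1381268 = -890984/345317; b = (6·196516 − 998·486)/1381268 = 173517/345317.

a = -2.58, b = 0.50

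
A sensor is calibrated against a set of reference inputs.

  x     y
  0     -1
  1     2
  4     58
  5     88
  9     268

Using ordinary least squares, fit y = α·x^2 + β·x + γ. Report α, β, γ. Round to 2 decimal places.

Compute the Gram sums: Σx^2·x^2 = 7443, Σx^2·x = 919, Σx^2 = 123, Σx·x = 123, Σx = 19, Σ1 = 5.
And Σx^2·y = 24838, Σx·y = 3086, Σy = 415.
Row-reducing yields α = 77111/25564, β = 73873/25564, γ = -1269/581.

α = 3.02, β = 2.89, γ = -2.18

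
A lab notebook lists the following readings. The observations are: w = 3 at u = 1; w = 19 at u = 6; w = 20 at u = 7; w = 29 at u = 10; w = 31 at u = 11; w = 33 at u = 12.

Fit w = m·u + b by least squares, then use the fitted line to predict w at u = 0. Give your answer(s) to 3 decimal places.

ŵ = 1.080

Normal-equation sums: Σu·u = 451, Σu = 47, Σ1 = 6.
Right-hand side: Σu·w = 1284, Σw = 135.
AᵀA·[m, b]ᵀ = Aᵀw becomes [[451, 47]; [47, 6]]·[m, b]ᵀ = [1284, 135]ᵀ.
det = 451·6 − 47² = 497.
m = (1284·6 − 47·135)/497 = 1359/497; b = (451·135 − 47·1284)/497 = 537/497.
At u = 0: ŵ = (1359/497)·(0) + (537/497)·(1) = 537/497.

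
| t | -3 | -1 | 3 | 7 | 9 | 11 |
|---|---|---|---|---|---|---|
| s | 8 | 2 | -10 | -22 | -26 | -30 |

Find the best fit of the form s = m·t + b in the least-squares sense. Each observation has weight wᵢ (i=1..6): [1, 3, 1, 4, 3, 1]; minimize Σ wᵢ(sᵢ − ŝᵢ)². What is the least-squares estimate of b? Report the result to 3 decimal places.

b = -1.102

The normal system AᵀWA·[m, b]ᵀ = AᵀWs is [[581, 63]; [63, 13]]·[m, b]ᵀ = [-1708, -192]ᵀ.
det = 581·13 − 63² = 3584.
m = ((-1708)·13 − 63·(-192))/3584 = -361/128; b = (581·(-192) − 63·(-1708))/3584 = -141/128.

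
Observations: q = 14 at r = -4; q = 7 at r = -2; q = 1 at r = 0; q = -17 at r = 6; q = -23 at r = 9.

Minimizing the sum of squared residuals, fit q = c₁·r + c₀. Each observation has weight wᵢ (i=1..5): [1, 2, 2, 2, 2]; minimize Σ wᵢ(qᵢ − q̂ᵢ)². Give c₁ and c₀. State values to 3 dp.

The normal system MᵀWM·[c₁, c₀]ᵀ = MᵀWq is [[258, 22]; [22, 9]]·[c₁, c₀]ᵀ = [-702, -50]ᵀ.
Δ = 258·9 − 22² = 1838.
c₁ = ((-702)·9 − 22·(-50))/1838 = -2609/919; c₀ = (258·(-50) − 22·(-702))/1838 = 1272/919.

c₁ = -2.839, c₀ = 1.384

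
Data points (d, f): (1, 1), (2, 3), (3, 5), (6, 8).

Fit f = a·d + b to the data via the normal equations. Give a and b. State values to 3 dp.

With design matrix X, XᵀX = [[50, 12]; [12, 4]] and Xᵀf = [70, 17]ᵀ.
Δ = 50·4 − 12² = 56.
a = (70·4 − 12·17)/56 = 19/14; b = (50·17 − 12·70)/56 = 5/28.

a = 1.357, b = 0.179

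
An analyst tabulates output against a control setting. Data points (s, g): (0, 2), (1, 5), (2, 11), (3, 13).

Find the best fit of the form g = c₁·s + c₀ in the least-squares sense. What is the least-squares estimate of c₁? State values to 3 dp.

c₁ = 3.900

Forming MᵀM = [[14, 6]; [6, 4]] and Mᵀg = [66, 31]ᵀ gives MᵀM·[c₁, c₀]ᵀ = Mᵀg.
Δ = 14·4 − 6² = 20.
c₁ = (66·4 − 6·31)/20 = 39/10; c₀ = (14·31 − 6·66)/20 = 19/10.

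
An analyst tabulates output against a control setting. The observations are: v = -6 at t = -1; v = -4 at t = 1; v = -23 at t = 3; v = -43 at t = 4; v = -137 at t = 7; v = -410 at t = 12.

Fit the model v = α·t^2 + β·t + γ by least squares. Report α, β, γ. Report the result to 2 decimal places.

α = -2.96, β = 1.47, γ = -1.71

From the data, Σt^2·t^2 = 23476, Σt^2·t = 2162, Σt^2 = 220, Σt·t = 220, Σt = 26, Σ1 = 6.
And Σt^2·v = -66658, Σt·v = -6118, Σv = -623.
Solving the 3×3 system (Gaussian elimination) gives α = -122389/41370, β = 4333/2955, γ = -23619/13790.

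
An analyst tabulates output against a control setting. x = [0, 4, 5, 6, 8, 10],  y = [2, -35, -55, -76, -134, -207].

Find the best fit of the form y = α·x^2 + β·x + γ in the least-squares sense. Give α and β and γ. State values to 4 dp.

Setting ∂/∂α … = 0 gives: 16273·α + 1917·β + 241·γ = -33947;  1917·α + 241·β + 33·γ = -4013;  241·α + 33·β + 6·γ = -505.
(Σx^2·x^2 = 16273, Σx^2·x = 1917, Σx^2 = 241, Σx·x = 241, Σx = 33, Σ1 = 6, Σx^2·y = -33947, Σx·y = -4013, Σy = -505.)
Solving the 3×3 system (Gaussian elimination) gives α = -5029/2596, β = -3911/2596, γ = 1253/649.

α = -1.9372, β = -1.5065, γ = 1.9307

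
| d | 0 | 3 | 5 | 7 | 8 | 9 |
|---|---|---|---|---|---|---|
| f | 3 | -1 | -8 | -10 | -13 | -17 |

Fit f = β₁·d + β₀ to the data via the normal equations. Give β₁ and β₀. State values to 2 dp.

Compute the Gram sums: Σd·d = 228, Σd = 32, Σ1 = 6.
Right-hand side: Σd·f = -370, Σf = -46.
det = 228·6 − 32² = 344.
β₁ = ((-370)·6 − 32·(-46))/344 = -187/86; β₀ = (228·(-46) − 32·(-370))/344 = 169/43.

β₁ = -2.17, β₀ = 3.93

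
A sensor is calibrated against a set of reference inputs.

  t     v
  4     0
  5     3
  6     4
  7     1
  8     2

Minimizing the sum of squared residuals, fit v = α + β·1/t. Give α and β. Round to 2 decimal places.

Sums needed: Σ1 = 5, Σ1/t = 743/840, Σ1/t·1/t = 117349/705600.
For Aᵀv: Σv = 10, Σ1/t·v = 697/420.
AᵀA·[α, β]ᵀ = Aᵀv becomes [[5, 743/840]; [743/840, 117349/705600]]·[α, β]ᵀ = [10, 697/420]ᵀ.
Δ = 5·(117349/705600) − (743/840)² = 4337/88200.
α = (10·(117349/705600) − (743/840)·(697/420))/(4337/88200) = 34437/8674; β = (5·(697/420) − (743/840)·10)/(4337/88200) = -48300/4337.

α = 3.97, β = -11.14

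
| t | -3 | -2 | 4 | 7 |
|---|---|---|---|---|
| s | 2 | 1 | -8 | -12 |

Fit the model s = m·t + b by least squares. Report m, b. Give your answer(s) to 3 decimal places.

Entries of MᵀM: Σt·t = 78, Σt = 6, Σ1 = 4.
Right-hand side: Σt·s = -124, Σs = -17.
Δ = 78·4 − 6² = 276.
m = ((-124)·4 − 6·(-17))/276 = -197/138; b = (78·(-17) − 6·(-124))/276 = -97/46.

m = -1.428, b = -2.109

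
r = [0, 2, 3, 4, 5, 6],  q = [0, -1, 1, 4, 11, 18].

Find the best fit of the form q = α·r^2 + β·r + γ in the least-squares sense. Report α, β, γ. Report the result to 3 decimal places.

Entries of MᵀM: Σr^2·r^2 = 2274, Σr^2·r = 440, Σr^2 = 90, Σr·r = 90, Σr = 20, Σ1 = 6.
And Σr^2·q = 992, Σr·q = 180, Σq = 33.
MᵀM·[α, β, γ]ᵀ = Mᵀq becomes [[2274, 440, 90]; [440, 90, 20]; [90, 20, 6]]·[α, β, γ]ᵀ = [992, 180, 33]ᵀ.
Row-reducing yields α = 11/12, β = -5/2, γ = 1/12.

α = 0.917, β = -2.500, γ = 0.083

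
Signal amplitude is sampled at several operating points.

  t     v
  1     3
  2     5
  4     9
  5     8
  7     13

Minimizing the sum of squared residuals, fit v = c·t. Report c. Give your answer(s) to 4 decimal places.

c = 1.8947

Forming XᵀX = [[95]] and Xᵀv = [180]ᵀ gives XᵀX·[c]ᵀ = Xᵀv.
c = 180/95 = 1.89474.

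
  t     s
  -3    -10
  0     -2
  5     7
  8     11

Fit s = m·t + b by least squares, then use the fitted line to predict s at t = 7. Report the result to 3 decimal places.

Normal-equation sums: Σt·t = 98, Σt = 10, Σ1 = 4.
And Σt·s = 153, Σs = 6.
So XᵀX·[m, b]ᵀ = Xᵀs: [[98, 10]; [10, 4]]·[m, b]ᵀ = [153, 6]ᵀ.
Determinant 98·4 − 10² = 292.
m = (153·4 − 10·6)/292 = 138/73; b = (98·6 − 10·153)/292 = -471/146.
At t = 7: ŝ = (138/73)·(7) + (-471/146)·(1) = 1461/146.

ŝ = 10.007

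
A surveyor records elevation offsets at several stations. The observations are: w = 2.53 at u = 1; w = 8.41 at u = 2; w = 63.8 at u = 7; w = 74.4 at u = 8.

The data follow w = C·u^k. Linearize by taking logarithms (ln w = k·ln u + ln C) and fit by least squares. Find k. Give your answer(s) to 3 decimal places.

Let Y = ln w. Fitting Y = k·ln u + ln C by least squares:
Σln u = 4.7185, Σ(ln u)² = 8.5911, Σln w = 11.5228, Σln u·ln w = 18.5240.
Equations: 8.5911·k + 4.7185·ln C = 18.5240;  4.7185·k + 4·ln C = 11.5228.
Solving (det = 12.1002): k = 1.63018, ln C = 0.95772.

k = 1.630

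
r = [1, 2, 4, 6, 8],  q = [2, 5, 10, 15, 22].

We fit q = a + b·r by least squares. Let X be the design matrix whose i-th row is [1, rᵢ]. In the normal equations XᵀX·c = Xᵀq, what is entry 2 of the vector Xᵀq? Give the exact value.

318

Entry 2 ↔ basis r, so (Xᵀq)_{2} = Σᵢ (r)·qᵢ = (1)·(2) + (2)·(5) + (4)·(10) + (6)·(15) + (8)·(22) = 318.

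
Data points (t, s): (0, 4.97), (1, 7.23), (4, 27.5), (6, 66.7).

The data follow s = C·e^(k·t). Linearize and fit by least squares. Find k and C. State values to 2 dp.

k = 0.44, C = 4.83

Linearized form: ln s = k·t + ln C. From the 4 transformed points,
XᵀX = [[53.0000, 11.0000]; [11.0000, 4]], rhs = [40.4362, 11.0960]ᵀ  (here Σt = 11.0000, Σ(t)² = 53.0000, Σln s = 11.0960, Σt·ln s = 40.4362).
Solving (det = 91.0000): k = 0.43614, ln C = 1.57464, so C = exp(1.57464) = 4.82901.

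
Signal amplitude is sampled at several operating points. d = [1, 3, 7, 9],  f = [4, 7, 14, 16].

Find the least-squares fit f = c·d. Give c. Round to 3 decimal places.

From the data, Σd·d = 140.
And Σd·f = 267.
Normal equations: [[140]]·[c]ᵀ = [267]ᵀ.
Hence c = 267 / 140 ≈ 1.90714.

c = 1.907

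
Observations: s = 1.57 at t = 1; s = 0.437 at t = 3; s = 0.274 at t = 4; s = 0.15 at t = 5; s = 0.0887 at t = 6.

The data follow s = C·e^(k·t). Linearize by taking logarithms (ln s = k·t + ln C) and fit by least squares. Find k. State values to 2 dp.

With ln sᵢ as the transformed response and tᵢ as the regressor:
AᵀA = [[87.0000, 19.0000]; [19.0000, 5]], rhs = [-31.2315, -5.9910]ᵀ  (here Σt = 19.0000, Σ(t)² = 87.0000, Σln s = -5.9910, Σt·ln s = -31.2315).
Δ = 87.0000·5 − (19.0000)² = 74.0000; k = (-31.2315·5 − 19.0000·-5.9910)/74.0000 = -0.57201, ln C = (87.0000·-5.9910 − 19.0000·-31.2315)/74.0000 = 0.97543.

k = -0.57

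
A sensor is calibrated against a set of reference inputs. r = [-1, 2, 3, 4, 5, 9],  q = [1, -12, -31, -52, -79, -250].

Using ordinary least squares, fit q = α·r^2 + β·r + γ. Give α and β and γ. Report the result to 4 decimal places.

From the data, Σr^2·r^2 = 7540, Σr^2·r = 952, Σr^2 = 136, Σr·r = 136, Σr = 22, Σ1 = 6.
Right-hand side: Σr^2·q = -23383, Σr·q = -2971, Σq = -423.
So AᵀA·[α, β, γ]ᵀ = Aᵀq: [[7540, 952, 136]; [952, 136, 22]; [136, 22, 6]]·[α, β, γ]ᵀ = [-23383, -2971, -423]ᵀ.
Row-reducing yields α = -59795/20564, β = -9460/5141, γ = 22169/10282.

α = -2.9078, β = -1.8401, γ = 2.1561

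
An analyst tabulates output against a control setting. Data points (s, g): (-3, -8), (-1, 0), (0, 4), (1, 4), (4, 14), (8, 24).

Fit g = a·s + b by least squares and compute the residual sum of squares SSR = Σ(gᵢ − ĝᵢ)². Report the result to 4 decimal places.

Setting ∂/∂a … = 0 gives: 91·a + 9·b = 276;  9·a + 6·b = 38.
det = 91·6 − 9² = 465.
a = (276·6 − 9·38)/465 = 438/155; b = (91·38 − 9·276)/465 = 974/465.
Residuals: -752/465, 68/93, 886/465, -428/465, 56/93, -326/465; SSR = 3944/465.

SSR = 8.4817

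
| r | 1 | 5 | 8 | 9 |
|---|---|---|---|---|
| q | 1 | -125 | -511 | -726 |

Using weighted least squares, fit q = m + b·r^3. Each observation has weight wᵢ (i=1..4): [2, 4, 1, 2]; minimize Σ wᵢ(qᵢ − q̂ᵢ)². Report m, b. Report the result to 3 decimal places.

The normal system MᵀWM·[m, b]ᵀ = MᵀWq is [[9, 2472]; [2472, 1387528]]·[m, b]ᵀ = [-2461, -1382638]ᵀ.
Δ = 9·1387528 − 2472² = 6376968.
m = ((-2461)·1387528 − 2472·(-1382638))/6376968 = 396841/797121; b = (9·(-1382638) − 2472·(-2461))/6376968 = -1060025/1062828.

m = 0.498, b = -0.997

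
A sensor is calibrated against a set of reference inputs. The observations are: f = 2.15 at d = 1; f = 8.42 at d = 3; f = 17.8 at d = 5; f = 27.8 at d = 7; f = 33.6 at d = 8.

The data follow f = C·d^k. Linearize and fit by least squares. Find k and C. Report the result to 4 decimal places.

k = 1.3256, C = 2.0913

Linearized form: ln f = k·ln d + ln C. From the 5 transformed points,
Σln d = 6.7334, Σ(ln d)² = 11.9079, Σln f = 12.6148, Σln d·ln f = 20.7531.
Equations: 11.9079·k + 6.7334·ln C = 20.7531;  6.7334·k + 5·ln C = 12.6148.
Solving (det = 14.2007): k = 1.32561, ln C = 0.73779, so C = exp(0.73779) = 2.09132.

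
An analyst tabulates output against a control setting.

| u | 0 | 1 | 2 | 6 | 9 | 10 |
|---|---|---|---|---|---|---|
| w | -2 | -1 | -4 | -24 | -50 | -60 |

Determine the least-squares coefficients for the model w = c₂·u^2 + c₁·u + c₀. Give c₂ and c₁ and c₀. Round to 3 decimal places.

c₂ = -0.545, c₁ = -0.487, c₀ = -1.054

Normal-equation sums: Σu^2·u^2 = 17874, Σu^2·u = 1954, Σu^2 = 222, Σu·u = 222, Σu = 28, Σ1 = 6.
Moment sums: Σu^2·w = -10931, Σu·w = -1203, Σw = -141.
Solving the 3×3 system (Gaussian elimination) gives c₂ = -32353/59334, c₁ = -4812/9889, c₀ = -31276/29667.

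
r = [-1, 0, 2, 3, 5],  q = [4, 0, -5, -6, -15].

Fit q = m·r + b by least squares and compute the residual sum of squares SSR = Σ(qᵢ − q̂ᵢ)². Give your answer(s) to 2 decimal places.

Entries of MᵀM: Σr·r = 39, Σr = 9, Σ1 = 5.
For Mᵀq: Σr·q = -107, Σq = -22.
det = 39·5 − 9² = 114.
m = ((-107)·5 − 9·(-22))/114 = -337/114; b = (39·(-22) − 9·(-107))/114 = 35/38.
Residuals: 7/57, -35/38, -1/114, 37/19, -65/57; SSR = 679/114.

SSR = 5.96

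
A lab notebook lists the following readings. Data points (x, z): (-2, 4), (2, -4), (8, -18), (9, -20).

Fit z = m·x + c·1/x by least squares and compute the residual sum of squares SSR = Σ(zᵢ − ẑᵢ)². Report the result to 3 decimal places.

SSR = 0.034

The normal equations are: 153·m + 4·c = -340;  4·m + (2737/5184)·c = -305/36.
(Σx·x = 153, Σx·1/x = 4, Σ1/x·1/x = 2737/5184, Σx·z = -340, Σ1/x·z = -305/36.)
Eliminating c: (2737/5184)·(row 1) − 4·(row 2) gives (37313/576)·m = (2737/5184)·(-340) − 4·(-305/36) = -188725/1296, so m = -754900/335817.
Then c = ((-305/36) − 4·(-754900/335817))/(2737/5184) = 36720/37313.
Residuals: -1292/335817, 1292/335817, -46816/335817, 4560/37313; SSR = 11552/335817.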